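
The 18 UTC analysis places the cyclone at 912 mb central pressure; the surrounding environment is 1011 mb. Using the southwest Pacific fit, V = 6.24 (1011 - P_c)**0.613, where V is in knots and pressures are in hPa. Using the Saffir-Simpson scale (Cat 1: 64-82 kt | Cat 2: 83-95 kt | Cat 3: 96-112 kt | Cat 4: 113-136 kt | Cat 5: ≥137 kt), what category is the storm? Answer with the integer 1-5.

ΔP = 1011 − 912 = 99 mb.
V ≈ 6.24 × 99^0.613 = 6.24 × 16.72 ≈ 104 kt.
104 kt falls in the Category 3 band.

3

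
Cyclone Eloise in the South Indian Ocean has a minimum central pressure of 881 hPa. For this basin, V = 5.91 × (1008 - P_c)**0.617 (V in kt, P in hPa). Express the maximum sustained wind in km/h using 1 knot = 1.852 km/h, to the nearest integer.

217 km/h

ΔP = 1008 − 881 = 127 hPa.
V ≈ 5.91 × 127^0.617 = 5.91 × 19.863 ≈ 117.391 kt.
117.391 × 1.852 ≈ 217.41 km/h → 217 km/h.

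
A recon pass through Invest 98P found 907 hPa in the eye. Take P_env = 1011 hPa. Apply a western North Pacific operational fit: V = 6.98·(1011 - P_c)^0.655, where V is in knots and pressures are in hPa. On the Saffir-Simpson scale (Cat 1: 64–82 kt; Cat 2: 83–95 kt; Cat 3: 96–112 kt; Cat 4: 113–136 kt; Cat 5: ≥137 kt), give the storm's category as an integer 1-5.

ΔP = 1011 − 907 = 104 hPa.
V ≈ 6.98 × 104^0.655 = 6.98 × 20.95 ≈ 146 kt.
146 kt falls in the Category 5 band.

5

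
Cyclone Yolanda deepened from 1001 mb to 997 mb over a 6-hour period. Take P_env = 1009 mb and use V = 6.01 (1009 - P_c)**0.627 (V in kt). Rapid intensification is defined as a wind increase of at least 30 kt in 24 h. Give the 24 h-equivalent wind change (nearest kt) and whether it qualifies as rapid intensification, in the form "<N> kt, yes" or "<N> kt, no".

26 kt, no

V₁: ΔP = 8, V ≈ 6.01 × 8^0.627 ≈ 22.14 kt.
V₂: ΔP = 12, V ≈ 6.01 × 12^0.627 ≈ 28.54 kt.
ΔV over 6 h = 6.40 kt → 24 h equivalent = 6.40 × 24/6 ≈ 25.60 kt.
26 kt < 30 kt ⇒ not rapid intensification.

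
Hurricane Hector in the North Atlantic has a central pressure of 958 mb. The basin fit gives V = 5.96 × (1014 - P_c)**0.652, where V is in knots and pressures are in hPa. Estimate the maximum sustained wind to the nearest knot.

ΔP = 1014 − 958 = 56 mb.
56^0.652 ≈ 13.798.
V ≈ 5.96 × 13.798 ≈ 82.2 kt.

82 kt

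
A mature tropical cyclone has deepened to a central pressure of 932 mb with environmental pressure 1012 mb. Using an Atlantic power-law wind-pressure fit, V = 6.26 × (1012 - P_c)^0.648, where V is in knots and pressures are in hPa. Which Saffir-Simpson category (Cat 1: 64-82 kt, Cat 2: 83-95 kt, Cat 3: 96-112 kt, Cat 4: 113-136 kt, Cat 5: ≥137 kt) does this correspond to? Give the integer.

3

ΔP = 1012 − 932 = 80 mb.
V ≈ 6.26 × 80^0.648 = 6.26 × 17.11 ≈ 107 kt.
107 kt falls in the Category 3 band.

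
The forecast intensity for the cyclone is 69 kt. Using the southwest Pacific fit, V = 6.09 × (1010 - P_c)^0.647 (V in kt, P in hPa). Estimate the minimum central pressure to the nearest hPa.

967 hPa

ΔP = (V / 6.09)^(1/0.647) = (69/6.09)^1.546.
69/6.09 = 11.330; 11.330^1.546 ≈ 42.60 hPa.
P_c = 1010 − 42.60 = 967.40 ≈ 967 hPa.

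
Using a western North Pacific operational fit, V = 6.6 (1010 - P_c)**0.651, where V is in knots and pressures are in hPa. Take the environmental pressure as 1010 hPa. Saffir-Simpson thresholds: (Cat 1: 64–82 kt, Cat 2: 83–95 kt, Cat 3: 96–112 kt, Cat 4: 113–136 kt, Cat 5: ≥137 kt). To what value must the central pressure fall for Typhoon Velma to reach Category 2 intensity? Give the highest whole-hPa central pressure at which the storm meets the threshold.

Category 2 begins at V = 83 kt.
Required ΔP = (83/6.6)^(1/0.651) = 12.576^1.536 ≈ 48.86 hPa.
P_c ≤ 1010 − 48.86 = 961.14, so the highest integer P_c is 961 hPa.

961 hPa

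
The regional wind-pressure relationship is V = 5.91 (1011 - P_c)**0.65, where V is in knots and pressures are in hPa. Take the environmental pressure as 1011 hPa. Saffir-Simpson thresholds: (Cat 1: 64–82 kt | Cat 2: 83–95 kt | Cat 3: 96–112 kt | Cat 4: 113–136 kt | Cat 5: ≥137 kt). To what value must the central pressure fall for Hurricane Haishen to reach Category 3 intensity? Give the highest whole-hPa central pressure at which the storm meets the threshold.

Category 3 begins at V = 96 kt.
Required ΔP = (96/5.91)^(1/0.65) = 16.244^1.538 ≈ 72.88 hPa.
P_c ≤ 1011 − 72.88 = 938.12, so the highest integer P_c is 938 hPa.

938 hPa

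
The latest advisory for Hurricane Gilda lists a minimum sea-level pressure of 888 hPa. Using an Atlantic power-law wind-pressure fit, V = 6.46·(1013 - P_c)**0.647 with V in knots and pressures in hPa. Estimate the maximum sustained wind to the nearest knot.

147 kt

ΔP = 1013 − 888 = 125 hPa.
125^0.647 ≈ 22.735.
V ≈ 6.46 × 22.735 ≈ 146.9 kt.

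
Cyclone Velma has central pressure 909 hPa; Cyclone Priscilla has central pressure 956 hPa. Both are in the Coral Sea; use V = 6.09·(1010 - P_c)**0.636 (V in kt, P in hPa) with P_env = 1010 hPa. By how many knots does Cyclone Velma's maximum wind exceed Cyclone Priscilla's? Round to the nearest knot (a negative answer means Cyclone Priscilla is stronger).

38 kt

Cyclone Velma: ΔP = 101; V ≈ 6.09 × 101^0.636 ≈ 114.65 kt.
Cyclone Priscilla: ΔP = 54; V ≈ 6.09 × 54^0.636 ≈ 76.99 kt.
Difference ≈ 114.65 − 76.99 = 37.66 → 38 kt.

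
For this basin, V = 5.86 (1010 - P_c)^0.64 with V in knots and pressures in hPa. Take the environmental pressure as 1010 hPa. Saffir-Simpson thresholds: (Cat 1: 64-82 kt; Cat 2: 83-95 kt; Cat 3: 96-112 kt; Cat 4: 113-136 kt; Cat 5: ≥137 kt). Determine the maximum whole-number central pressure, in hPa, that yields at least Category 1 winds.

968 hPa

Category 1 begins at V = 64 kt.
Required ΔP = (64/5.86)^(1/0.64) = 10.922^1.562 ≈ 41.91 hPa.
P_c ≤ 1010 − 41.91 = 968.09, so the highest integer P_c is 968 hPa.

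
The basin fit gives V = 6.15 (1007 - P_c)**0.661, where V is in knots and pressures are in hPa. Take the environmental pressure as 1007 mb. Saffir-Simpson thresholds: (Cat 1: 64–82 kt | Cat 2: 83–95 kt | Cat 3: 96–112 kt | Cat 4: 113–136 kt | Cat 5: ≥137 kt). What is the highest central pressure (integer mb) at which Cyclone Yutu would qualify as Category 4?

925 mb

Category 4 begins at V = 113 kt.
Required ΔP = (113/6.15)^(1/0.661) = 18.374^1.513 ≈ 81.76 mb.
P_c ≤ 1007 − 81.76 = 925.24, so the highest integer P_c is 925 mb.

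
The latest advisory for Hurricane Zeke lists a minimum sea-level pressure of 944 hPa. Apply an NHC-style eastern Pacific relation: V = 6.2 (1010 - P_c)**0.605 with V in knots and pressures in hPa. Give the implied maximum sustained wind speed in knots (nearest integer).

78 kt

ΔP = 1010 − 944 = 66 hPa.
66^0.605 ≈ 12.613.
V ≈ 6.2 × 12.613 ≈ 78.2 kt.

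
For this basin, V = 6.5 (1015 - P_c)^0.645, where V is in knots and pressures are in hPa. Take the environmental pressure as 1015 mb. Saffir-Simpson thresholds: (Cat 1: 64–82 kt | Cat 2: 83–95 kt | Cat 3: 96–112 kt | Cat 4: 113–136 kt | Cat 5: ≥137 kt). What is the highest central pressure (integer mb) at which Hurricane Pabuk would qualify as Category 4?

Category 4 begins at V = 113 kt.
Required ΔP = (113/6.5)^(1/0.645) = 17.385^1.550 ≈ 83.70 mb.
P_c ≤ 1015 − 83.70 = 931.30, so the highest integer P_c is 931 mb.

931 mb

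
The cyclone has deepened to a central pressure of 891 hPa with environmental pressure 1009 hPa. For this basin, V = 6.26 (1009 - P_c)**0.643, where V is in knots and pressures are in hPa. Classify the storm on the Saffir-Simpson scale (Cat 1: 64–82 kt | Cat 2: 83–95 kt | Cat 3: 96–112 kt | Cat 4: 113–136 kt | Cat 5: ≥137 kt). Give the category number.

4

ΔP = 1009 − 891 = 118 hPa.
V ≈ 6.26 × 118^0.643 = 6.26 × 21.49 ≈ 135 kt.
135 kt falls in the Category 4 band.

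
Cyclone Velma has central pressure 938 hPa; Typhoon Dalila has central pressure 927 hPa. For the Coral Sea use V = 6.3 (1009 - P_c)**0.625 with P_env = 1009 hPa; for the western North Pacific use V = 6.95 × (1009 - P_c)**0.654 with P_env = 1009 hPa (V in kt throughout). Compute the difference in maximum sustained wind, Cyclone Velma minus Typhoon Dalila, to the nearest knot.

-34 kt

Cyclone Velma: ΔP = 71; V ≈ 6.3 × 71^0.625 ≈ 90.44 kt.
Typhoon Dalila: ΔP = 82; V ≈ 6.95 × 82^0.654 ≈ 124.06 kt.
Difference ≈ 90.44 − 124.06 = -33.62 → -34 kt.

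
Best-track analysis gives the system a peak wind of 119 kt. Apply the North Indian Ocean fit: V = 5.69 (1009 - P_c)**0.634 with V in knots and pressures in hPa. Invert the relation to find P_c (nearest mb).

ΔP = (V / 5.69)^(1/0.634) = (119/5.69)^1.577.
119/5.69 = 20.914; 20.914^1.577 ≈ 120.98 mb.
P_c = 1009 − 120.98 = 888.02 ≈ 888 mb.

888 mb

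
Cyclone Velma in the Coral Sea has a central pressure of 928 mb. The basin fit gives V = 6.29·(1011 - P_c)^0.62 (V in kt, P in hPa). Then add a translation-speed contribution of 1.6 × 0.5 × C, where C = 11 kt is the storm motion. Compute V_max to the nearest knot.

106 kt

ΔP = 1011 − 928 = 83 mb.
83^0.62 ≈ 15.482.
V ≈ 6.29 × 15.482 ≈ 97.4 kt.
Translation term: 1.6 × 0.5 × 11 = 8.8 kt.
Corrected V ≈ 106.2 kt → 106 kt.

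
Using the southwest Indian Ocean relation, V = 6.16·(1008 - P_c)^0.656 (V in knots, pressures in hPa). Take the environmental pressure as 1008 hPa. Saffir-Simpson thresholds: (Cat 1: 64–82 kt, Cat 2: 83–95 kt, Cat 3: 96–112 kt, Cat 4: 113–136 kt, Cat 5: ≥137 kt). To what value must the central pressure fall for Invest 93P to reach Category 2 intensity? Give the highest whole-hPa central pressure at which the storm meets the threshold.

955 hPa

Category 2 begins at V = 83 kt.
Required ΔP = (83/6.16)^(1/0.656) = 13.474^1.524 ≈ 52.70 hPa.
P_c ≤ 1008 − 52.70 = 955.30, so the highest integer P_c is 955 hPa.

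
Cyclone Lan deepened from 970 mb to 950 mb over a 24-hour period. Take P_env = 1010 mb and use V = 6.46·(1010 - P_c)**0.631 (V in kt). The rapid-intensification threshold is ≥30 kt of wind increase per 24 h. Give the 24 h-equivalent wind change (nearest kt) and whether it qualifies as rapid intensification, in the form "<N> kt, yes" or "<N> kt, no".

V₁: ΔP = 40, V ≈ 6.46 × 40^0.631 ≈ 66.24 kt.
V₂: ΔP = 60, V ≈ 6.46 × 60^0.631 ≈ 85.56 kt.
ΔV over 24 h = 19.32 kt → 24 h equivalent = 19.32 × 24/24 ≈ 19.32 kt.
19 kt < 30 kt ⇒ not rapid intensification.

19 kt, no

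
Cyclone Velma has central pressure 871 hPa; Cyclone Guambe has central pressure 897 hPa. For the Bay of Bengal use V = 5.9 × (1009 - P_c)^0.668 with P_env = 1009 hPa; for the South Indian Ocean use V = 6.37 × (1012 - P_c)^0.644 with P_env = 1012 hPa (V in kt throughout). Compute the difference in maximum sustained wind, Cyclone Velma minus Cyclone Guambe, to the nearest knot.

Cyclone Velma: ΔP = 138; V ≈ 5.9 × 138^0.668 ≈ 158.60 kt.
Cyclone Guambe: ΔP = 115; V ≈ 6.37 × 115^0.644 ≈ 135.28 kt.
Difference ≈ 158.60 − 135.28 = 23.32 → 23 kt.

23 kt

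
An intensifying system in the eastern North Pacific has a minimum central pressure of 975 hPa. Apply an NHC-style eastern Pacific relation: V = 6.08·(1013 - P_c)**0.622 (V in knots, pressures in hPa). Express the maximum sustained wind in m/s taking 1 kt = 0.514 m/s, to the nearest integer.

ΔP = 1013 − 975 = 38 hPa.
V ≈ 6.08 × 38^0.622 = 6.08 × 9.608 ≈ 58.416 kt.
58.416 × 0.514 ≈ 30.03 m/s → 30 m/s.

30 m/s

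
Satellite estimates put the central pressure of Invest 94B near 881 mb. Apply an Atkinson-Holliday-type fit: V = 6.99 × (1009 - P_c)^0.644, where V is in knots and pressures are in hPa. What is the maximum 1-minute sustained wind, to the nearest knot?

159 kt

ΔP = 1009 − 881 = 128 mb.
128^0.644 ≈ 22.753.
V ≈ 6.99 × 22.753 ≈ 159.0 kt.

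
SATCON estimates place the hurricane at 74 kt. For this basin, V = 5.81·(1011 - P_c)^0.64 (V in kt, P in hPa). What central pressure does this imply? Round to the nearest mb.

958 mb

ΔP = (V / 5.81)^(1/0.64) = (74/5.81)^1.562.
74/5.81 = 12.737; 12.737^1.562 ≈ 53.29 mb.
P_c = 1011 − 53.29 = 957.71 ≈ 958 mb.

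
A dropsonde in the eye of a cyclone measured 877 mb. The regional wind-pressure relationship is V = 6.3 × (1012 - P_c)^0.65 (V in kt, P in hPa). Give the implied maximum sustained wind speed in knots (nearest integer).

ΔP = 1012 − 877 = 135 mb.
135^0.65 ≈ 24.250.
V ≈ 6.3 × 24.250 ≈ 152.8 kt.

153 kt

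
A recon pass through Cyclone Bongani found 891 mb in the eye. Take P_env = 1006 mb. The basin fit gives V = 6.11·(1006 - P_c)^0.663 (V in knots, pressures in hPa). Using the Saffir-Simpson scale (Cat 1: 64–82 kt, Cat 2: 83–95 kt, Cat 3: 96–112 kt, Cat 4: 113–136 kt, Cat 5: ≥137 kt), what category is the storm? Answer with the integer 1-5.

ΔP = 1006 − 891 = 115 mb.
V ≈ 6.11 × 115^0.663 = 6.11 × 23.24 ≈ 142 kt.
142 kt falls in the Category 5 band.

5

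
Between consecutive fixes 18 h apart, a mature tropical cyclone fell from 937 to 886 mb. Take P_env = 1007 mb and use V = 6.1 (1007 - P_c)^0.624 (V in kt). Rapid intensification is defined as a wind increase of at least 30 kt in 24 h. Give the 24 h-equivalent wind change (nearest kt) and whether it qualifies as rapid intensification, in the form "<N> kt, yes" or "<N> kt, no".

47 kt, yes

V₁: ΔP = 70, V ≈ 6.1 × 70^0.624 ≈ 86.43 kt.
V₂: ΔP = 121, V ≈ 6.1 × 121^0.624 ≈ 121.62 kt.
ΔV over 18 h = 35.19 kt → 24 h equivalent = 35.19 × 24/18 ≈ 46.92 kt.
47 kt ≥ 30 kt ⇒ rapid intensification.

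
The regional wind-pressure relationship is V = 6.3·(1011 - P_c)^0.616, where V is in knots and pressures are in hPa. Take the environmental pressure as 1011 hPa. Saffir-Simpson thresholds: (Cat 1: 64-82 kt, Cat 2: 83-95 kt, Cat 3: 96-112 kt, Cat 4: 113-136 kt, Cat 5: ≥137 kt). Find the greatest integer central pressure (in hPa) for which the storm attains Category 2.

Category 2 begins at V = 83 kt.
Required ΔP = (83/6.3)^(1/0.616) = 13.175^1.623 ≈ 65.73 hPa.
P_c ≤ 1011 − 65.73 = 945.27, so the highest integer P_c is 945 hPa.

945 hPa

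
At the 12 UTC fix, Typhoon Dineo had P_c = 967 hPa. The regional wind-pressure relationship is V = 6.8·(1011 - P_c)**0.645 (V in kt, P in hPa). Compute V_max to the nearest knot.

ΔP = 1011 − 967 = 44 hPa.
44^0.645 ≈ 11.482.
V ≈ 6.8 × 11.482 ≈ 78.1 kt.

78 kt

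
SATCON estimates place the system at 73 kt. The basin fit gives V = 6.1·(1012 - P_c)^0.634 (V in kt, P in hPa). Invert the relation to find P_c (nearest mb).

962 mb

ΔP = (V / 6.1)^(1/0.634) = (73/6.1)^1.577.
73/6.1 = 11.967; 11.967^1.577 ≈ 50.15 mb.
P_c = 1012 − 50.15 = 961.85 ≈ 962 mb.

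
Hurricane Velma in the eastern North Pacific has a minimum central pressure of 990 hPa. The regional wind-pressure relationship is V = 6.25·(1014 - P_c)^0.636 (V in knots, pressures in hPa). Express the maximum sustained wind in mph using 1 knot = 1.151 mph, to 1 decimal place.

54.3 mph

ΔP = 1014 − 990 = 24 hPa.
V ≈ 6.25 × 24^0.636 = 6.25 × 7.548 ≈ 47.173 kt.
47.173 × 1.151 ≈ 54.30 mph → 54.3 mph.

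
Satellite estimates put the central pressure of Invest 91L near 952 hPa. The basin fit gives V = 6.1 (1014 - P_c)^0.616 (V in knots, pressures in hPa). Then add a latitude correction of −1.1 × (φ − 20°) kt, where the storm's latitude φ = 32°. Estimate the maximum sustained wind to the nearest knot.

ΔP = 1014 − 952 = 62 hPa.
62^0.616 ≈ 12.709.
V ≈ 6.1 × 12.709 ≈ 77.5 kt.
Latitude correction: −1.1 × (32 − 20) = -13.2 kt.
Corrected V ≈ 64.3 kt → 64 kt.

64 kt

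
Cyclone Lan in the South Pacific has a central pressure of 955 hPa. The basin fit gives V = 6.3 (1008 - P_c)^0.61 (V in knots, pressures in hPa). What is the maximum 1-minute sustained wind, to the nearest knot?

ΔP = 1008 − 955 = 53 hPa.
53^0.61 ≈ 11.267.
V ≈ 6.3 × 11.267 ≈ 71.0 kt.

71 kt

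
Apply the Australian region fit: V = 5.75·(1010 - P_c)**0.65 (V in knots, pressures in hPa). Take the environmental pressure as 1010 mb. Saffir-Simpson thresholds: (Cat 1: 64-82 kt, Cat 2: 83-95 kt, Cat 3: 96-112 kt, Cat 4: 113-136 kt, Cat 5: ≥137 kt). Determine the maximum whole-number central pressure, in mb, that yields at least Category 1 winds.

Category 1 begins at V = 64 kt.
Required ΔP = (64/5.75)^(1/0.65) = 11.130^1.538 ≈ 40.74 mb.
P_c ≤ 1010 − 40.74 = 969.26, so the highest integer P_c is 969 mb.

969 mb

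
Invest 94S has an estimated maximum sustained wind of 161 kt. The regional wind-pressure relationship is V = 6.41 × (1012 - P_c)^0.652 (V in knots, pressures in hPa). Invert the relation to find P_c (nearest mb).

872 mb

ΔP = (V / 6.41)^(1/0.652) = (161/6.41)^1.534.
161/6.41 = 25.117; 25.117^1.534 ≈ 140.34 mb.
P_c = 1012 − 140.34 = 871.66 ≈ 872 mb.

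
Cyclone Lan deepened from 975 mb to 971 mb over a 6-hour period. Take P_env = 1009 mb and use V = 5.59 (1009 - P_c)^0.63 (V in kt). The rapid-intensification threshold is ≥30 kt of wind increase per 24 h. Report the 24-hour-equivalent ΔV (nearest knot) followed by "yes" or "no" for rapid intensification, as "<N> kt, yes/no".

15 kt, no

V₁: ΔP = 34, V ≈ 5.59 × 34^0.63 ≈ 51.55 kt.
V₂: ΔP = 38, V ≈ 5.59 × 38^0.63 ≈ 55.29 kt.
ΔV over 6 h = 3.74 kt → 24 h equivalent = 3.74 × 24/6 ≈ 14.96 kt.
15 kt < 30 kt ⇒ not rapid intensification.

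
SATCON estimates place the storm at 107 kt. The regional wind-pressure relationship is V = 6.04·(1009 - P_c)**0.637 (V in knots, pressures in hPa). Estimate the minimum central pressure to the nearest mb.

918 mb

ΔP = (V / 6.04)^(1/0.637) = (107/6.04)^1.570.
107/6.04 = 17.715; 17.715^1.570 ≈ 91.14 mb.
P_c = 1009 − 91.14 = 917.86 ≈ 918 mb.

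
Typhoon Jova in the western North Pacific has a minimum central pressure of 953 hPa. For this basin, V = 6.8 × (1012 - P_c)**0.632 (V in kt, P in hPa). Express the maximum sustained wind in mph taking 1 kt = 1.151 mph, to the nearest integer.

ΔP = 1012 − 953 = 59 hPa.
V ≈ 6.8 × 59^0.632 = 6.8 × 13.158 ≈ 89.472 kt.
89.472 × 1.151 ≈ 102.98 mph → 103 mph.

103 mph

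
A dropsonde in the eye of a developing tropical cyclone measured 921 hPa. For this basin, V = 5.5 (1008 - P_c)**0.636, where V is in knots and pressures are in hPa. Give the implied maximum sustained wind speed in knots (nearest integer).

94 kt

ΔP = 1008 − 921 = 87 hPa.
87^0.636 ≈ 17.121.
V ≈ 5.5 × 17.121 ≈ 94.2 kt.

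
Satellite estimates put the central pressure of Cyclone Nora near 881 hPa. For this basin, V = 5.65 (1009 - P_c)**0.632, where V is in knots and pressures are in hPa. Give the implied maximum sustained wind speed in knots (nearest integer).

ΔP = 1009 − 881 = 128 hPa.
128^0.632 ≈ 21.466.
V ≈ 5.65 × 21.466 ≈ 121.3 kt.

121 kt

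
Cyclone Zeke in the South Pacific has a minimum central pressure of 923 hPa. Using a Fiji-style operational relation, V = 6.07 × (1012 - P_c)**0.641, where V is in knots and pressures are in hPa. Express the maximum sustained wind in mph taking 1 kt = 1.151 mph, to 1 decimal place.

124.1 mph

ΔP = 1012 − 923 = 89 hPa.
V ≈ 6.07 × 89^0.641 = 6.07 × 17.765 ≈ 107.832 kt.
107.832 × 1.151 ≈ 124.11 mph → 124.1 mph.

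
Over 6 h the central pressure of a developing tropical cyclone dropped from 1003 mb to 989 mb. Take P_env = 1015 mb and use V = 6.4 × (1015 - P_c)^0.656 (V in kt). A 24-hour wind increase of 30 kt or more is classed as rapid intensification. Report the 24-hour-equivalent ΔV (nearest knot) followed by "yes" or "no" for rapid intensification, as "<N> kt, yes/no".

86 kt, yes

V₁: ΔP = 12, V ≈ 6.4 × 12^0.656 ≈ 32.67 kt.
V₂: ΔP = 26, V ≈ 6.4 × 26^0.656 ≈ 54.25 kt.
ΔV over 6 h = 21.58 kt → 24 h equivalent = 21.58 × 24/6 ≈ 86.32 kt.
86 kt ≥ 30 kt ⇒ rapid intensification.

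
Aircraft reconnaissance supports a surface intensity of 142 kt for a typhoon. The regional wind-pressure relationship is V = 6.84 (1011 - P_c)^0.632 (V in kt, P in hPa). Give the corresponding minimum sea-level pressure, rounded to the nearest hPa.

890 hPa

ΔP = (V / 6.84)^(1/0.632) = (142/6.84)^1.582.
142/6.84 = 20.760; 20.760^1.582 ≈ 121.40 hPa.
P_c = 1011 − 121.40 = 889.60 ≈ 890 hPa.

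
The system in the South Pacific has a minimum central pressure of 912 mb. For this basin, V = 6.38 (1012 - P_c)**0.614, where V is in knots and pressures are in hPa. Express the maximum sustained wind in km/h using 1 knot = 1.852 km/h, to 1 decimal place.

ΔP = 1012 − 912 = 100 mb.
V ≈ 6.38 × 100^0.614 = 6.38 × 16.904 ≈ 107.850 kt.
107.850 × 1.852 ≈ 199.74 km/h → 199.7 km/h.

199.7 km/h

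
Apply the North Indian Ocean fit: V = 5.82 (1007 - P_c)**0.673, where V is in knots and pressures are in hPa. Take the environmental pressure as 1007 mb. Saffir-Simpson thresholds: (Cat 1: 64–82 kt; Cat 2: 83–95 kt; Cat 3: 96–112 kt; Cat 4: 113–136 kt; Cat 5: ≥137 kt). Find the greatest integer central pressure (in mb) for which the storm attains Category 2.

Category 2 begins at V = 83 kt.
Required ΔP = (83/5.82)^(1/0.673) = 14.261^1.486 ≈ 51.87 mb.
P_c ≤ 1007 − 51.87 = 955.13, so the highest integer P_c is 955 mb.

955 mb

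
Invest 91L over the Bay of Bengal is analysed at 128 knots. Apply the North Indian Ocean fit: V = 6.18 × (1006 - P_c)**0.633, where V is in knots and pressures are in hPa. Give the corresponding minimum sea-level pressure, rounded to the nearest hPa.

886 hPa

ΔP = (V / 6.18)^(1/0.633) = (128/6.18)^1.580.
128/6.18 = 20.712; 20.712^1.580 ≈ 120.04 hPa.
P_c = 1006 − 120.04 = 885.96 ≈ 886 hPa.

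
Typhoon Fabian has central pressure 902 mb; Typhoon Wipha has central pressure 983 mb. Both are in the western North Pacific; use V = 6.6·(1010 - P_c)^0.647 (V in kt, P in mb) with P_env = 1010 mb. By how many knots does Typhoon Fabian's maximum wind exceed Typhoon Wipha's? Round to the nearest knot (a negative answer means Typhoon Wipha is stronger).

81 kt

Typhoon Fabian: ΔP = 108; V ≈ 6.6 × 108^0.647 ≈ 136.51 kt.
Typhoon Wipha: ΔP = 27; V ≈ 6.6 × 27^0.647 ≈ 55.67 kt.
Difference ≈ 136.51 − 55.67 = 80.84 → 81 kt.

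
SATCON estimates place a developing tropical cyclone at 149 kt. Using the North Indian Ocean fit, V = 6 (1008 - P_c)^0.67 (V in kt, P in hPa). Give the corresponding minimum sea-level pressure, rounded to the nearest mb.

ΔP = (V / 6)^(1/0.67) = (149/6)^1.493.
149/6 = 24.833; 24.833^1.493 ≈ 120.82 mb.
P_c = 1008 − 120.82 = 887.18 ≈ 887 mb.

887 mb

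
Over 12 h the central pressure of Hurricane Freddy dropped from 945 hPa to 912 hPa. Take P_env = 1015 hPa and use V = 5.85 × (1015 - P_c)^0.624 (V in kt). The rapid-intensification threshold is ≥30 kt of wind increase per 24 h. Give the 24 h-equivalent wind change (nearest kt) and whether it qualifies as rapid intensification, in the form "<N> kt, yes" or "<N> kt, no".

45 kt, yes

V₁: ΔP = 70, V ≈ 5.85 × 70^0.624 ≈ 82.89 kt.
V₂: ΔP = 103, V ≈ 5.85 × 103^0.624 ≈ 105.48 kt.
ΔV over 12 h = 22.59 kt → 24 h equivalent = 22.59 × 24/12 ≈ 45.18 kt.
45 kt ≥ 30 kt ⇒ rapid intensification.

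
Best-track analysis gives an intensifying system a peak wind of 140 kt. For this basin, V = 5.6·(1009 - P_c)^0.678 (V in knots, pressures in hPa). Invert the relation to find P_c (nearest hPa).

ΔP = (V / 5.6)^(1/0.678) = (140/5.6)^1.475.
140/5.6 = 25.000; 25.000^1.475 ≈ 115.31 hPa.
P_c = 1009 − 115.31 = 893.69 ≈ 894 hPa.

894 hPa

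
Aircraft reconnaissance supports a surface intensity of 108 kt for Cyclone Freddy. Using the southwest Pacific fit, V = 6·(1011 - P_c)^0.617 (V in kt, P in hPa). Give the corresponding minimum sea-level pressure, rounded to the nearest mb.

ΔP = (V / 6)^(1/0.617) = (108/6)^1.621.
108/6 = 18.000; 18.000^1.621 ≈ 108.26 mb.
P_c = 1011 − 108.26 = 902.74 ≈ 903 mb.

903 mb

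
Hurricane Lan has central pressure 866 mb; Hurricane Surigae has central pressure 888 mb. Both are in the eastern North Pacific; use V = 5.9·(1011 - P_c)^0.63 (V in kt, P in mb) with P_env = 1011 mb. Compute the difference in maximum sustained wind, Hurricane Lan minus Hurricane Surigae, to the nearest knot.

Hurricane Lan: ΔP = 145; V ≈ 5.9 × 145^0.63 ≈ 135.68 kt.
Hurricane Surigae: ΔP = 123; V ≈ 5.9 × 123^0.63 ≈ 122.32 kt.
Difference ≈ 135.68 − 122.32 = 13.36 → 13 kt.

13 kt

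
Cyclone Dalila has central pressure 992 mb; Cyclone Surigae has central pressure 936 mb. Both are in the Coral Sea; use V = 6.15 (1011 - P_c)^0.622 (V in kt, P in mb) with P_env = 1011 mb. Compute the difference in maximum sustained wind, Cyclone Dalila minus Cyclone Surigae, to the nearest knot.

-52 kt

Cyclone Dalila: ΔP = 19; V ≈ 6.15 × 19^0.622 ≈ 38.39 kt.
Cyclone Surigae: ΔP = 75; V ≈ 6.15 × 75^0.622 ≈ 90.19 kt.
Difference ≈ 38.39 − 90.19 = -51.80 → -52 kt.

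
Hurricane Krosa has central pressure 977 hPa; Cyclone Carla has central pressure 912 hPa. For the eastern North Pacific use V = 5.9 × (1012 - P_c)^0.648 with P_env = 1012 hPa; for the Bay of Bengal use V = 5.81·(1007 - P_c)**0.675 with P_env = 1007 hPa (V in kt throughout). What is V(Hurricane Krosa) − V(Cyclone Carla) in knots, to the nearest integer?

Hurricane Krosa: ΔP = 35; V ≈ 5.9 × 35^0.648 ≈ 59.08 kt.
Cyclone Carla: ΔP = 95; V ≈ 5.81 × 95^0.675 ≈ 125.64 kt.
Difference ≈ 59.08 − 125.64 = -66.56 → -67 kt.

-67 kt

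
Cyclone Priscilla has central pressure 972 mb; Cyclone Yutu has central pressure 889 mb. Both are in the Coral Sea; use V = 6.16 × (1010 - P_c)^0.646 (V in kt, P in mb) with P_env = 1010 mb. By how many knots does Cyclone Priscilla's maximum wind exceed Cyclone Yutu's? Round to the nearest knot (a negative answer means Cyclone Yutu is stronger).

Cyclone Priscilla: ΔP = 38; V ≈ 6.16 × 38^0.646 ≈ 64.58 kt.
Cyclone Yutu: ΔP = 121; V ≈ 6.16 × 121^0.646 ≈ 136.48 kt.
Difference ≈ 64.58 − 136.48 = -71.90 → -72 kt.

-72 kt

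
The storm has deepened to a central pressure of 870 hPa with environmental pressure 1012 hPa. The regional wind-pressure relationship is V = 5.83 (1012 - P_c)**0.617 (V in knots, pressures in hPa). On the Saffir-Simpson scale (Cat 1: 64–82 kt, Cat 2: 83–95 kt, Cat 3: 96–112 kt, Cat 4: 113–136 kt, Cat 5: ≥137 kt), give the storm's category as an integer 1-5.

ΔP = 1012 − 870 = 142 hPa.
V ≈ 5.83 × 142^0.617 = 5.83 × 21.28 ≈ 124 kt.
124 kt falls in the Category 4 band.

4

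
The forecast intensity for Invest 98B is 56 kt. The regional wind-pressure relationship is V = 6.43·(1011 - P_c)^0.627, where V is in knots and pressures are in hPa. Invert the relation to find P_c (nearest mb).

979 mb

ΔP = (V / 6.43)^(1/0.627) = (56/6.43)^1.595.
56/6.43 = 8.709; 8.709^1.595 ≈ 31.56 mb.
P_c = 1011 − 31.56 = 979.44 ≈ 979 mb.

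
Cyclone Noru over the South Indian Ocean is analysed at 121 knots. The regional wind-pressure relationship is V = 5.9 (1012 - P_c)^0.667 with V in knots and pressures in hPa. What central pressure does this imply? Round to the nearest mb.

919 mb

ΔP = (V / 5.9)^(1/0.667) = (121/5.9)^1.499.
121/5.9 = 20.508; 20.508^1.499 ≈ 92.67 mb.
P_c = 1012 − 92.67 = 919.33 ≈ 919 mb.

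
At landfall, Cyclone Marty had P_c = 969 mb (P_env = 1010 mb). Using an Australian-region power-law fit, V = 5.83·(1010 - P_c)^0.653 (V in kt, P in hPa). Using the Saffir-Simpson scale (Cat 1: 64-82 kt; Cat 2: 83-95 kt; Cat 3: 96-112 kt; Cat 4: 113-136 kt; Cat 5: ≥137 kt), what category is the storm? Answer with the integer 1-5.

ΔP = 1010 − 969 = 41 mb.
V ≈ 5.83 × 41^0.653 = 5.83 × 11.30 ≈ 66 kt.
66 kt falls in the Category 1 band.

1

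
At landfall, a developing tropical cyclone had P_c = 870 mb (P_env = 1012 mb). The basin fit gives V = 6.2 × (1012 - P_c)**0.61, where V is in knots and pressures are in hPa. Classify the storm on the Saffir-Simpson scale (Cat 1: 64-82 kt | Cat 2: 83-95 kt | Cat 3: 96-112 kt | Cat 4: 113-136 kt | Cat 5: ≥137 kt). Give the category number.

4

ΔP = 1012 − 870 = 142 mb.
V ≈ 6.2 × 142^0.61 = 6.2 × 20.55 ≈ 127 kt.
127 kt falls in the Category 4 band.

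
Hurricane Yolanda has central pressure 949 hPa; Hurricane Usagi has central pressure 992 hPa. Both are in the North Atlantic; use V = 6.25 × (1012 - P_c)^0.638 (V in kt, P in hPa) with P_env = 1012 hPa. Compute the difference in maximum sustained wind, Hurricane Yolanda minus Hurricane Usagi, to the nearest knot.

Hurricane Yolanda: ΔP = 63; V ≈ 6.25 × 63^0.638 ≈ 87.87 kt.
Hurricane Usagi: ΔP = 20; V ≈ 6.25 × 20^0.638 ≈ 42.26 kt.
Difference ≈ 87.87 − 42.26 = 45.61 → 46 kt.

46 kt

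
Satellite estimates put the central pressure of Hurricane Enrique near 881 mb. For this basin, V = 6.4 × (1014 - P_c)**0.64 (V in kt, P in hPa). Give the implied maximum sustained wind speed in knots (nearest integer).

146 kt

ΔP = 1014 − 881 = 133 mb.
133^0.64 ≈ 22.870.
V ≈ 6.4 × 22.870 ≈ 146.4 kt.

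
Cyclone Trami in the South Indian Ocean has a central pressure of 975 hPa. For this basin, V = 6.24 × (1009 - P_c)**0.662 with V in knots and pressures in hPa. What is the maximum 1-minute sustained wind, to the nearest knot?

64 kt

ΔP = 1009 − 975 = 34 hPa.
34^0.662 ≈ 10.324.
V ≈ 6.24 × 10.324 ≈ 64.4 kt.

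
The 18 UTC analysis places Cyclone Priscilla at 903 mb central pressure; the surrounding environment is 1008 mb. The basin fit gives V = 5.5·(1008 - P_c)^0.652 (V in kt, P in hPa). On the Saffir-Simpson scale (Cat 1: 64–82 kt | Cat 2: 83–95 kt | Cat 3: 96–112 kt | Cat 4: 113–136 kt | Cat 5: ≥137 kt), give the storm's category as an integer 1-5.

4

ΔP = 1008 − 903 = 105 mb.
V ≈ 5.5 × 105^0.652 = 5.5 × 20.79 ≈ 114 kt.
114 kt falls in the Category 4 band.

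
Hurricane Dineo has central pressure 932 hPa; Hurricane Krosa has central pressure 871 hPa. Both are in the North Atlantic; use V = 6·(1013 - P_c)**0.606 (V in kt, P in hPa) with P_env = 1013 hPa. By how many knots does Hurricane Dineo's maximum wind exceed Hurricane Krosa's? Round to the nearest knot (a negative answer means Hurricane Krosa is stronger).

-35 kt

Hurricane Dineo: ΔP = 81; V ≈ 6 × 81^0.606 ≈ 86.04 kt.
Hurricane Krosa: ΔP = 142; V ≈ 6 × 142^0.606 ≈ 120.90 kt.
Difference ≈ 86.04 − 120.90 = -34.86 → -35 kt.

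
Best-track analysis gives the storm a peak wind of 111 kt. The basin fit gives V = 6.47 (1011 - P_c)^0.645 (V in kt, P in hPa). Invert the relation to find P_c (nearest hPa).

ΔP = (V / 6.47)^(1/0.645) = (111/6.47)^1.550.
111/6.47 = 17.156; 17.156^1.550 ≈ 82.00 hPa.
P_c = 1011 − 82.00 = 929.00 ≈ 929 hPa.

929 hPa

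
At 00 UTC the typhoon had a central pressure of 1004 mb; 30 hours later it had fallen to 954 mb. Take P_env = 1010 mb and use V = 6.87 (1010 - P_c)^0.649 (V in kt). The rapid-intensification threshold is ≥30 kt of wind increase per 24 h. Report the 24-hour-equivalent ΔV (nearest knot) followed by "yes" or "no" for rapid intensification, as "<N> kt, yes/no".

V₁: ΔP = 6, V ≈ 6.87 × 6^0.649 ≈ 21.98 kt.
V₂: ΔP = 56, V ≈ 6.87 × 56^0.649 ≈ 93.65 kt.
ΔV over 30 h = 71.67 kt → 24 h equivalent = 71.67 × 24/30 ≈ 57.34 kt.
57 kt ≥ 30 kt ⇒ rapid intensification.

57 kt, yes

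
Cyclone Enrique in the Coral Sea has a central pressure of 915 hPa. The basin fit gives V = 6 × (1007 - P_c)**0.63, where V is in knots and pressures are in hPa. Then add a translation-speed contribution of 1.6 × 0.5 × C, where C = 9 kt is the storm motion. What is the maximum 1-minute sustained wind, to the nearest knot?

111 kt

ΔP = 1007 − 915 = 92 hPa.
92^0.63 ≈ 17.266.
V ≈ 6 × 17.266 ≈ 103.6 kt.
Translation term: 1.6 × 0.5 × 9 = 7.2 kt.
Corrected V ≈ 110.8 kt → 111 kt.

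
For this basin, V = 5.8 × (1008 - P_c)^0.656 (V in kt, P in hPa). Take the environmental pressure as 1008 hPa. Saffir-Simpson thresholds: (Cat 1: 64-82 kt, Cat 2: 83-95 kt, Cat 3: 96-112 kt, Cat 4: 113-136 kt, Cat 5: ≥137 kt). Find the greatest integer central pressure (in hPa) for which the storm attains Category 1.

969 hPa

Category 1 begins at V = 64 kt.
Required ΔP = (64/5.8)^(1/0.656) = 11.034^1.524 ≈ 38.87 hPa.
P_c ≤ 1008 − 38.87 = 969.13, so the highest integer P_c is 969 hPa.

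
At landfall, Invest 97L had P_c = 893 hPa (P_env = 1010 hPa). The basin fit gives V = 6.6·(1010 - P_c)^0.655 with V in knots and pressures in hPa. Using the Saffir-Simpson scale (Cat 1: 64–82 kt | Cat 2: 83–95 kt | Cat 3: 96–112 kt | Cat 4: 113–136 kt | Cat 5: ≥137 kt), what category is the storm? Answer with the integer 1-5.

ΔP = 1010 − 893 = 117 hPa.
V ≈ 6.6 × 117^0.655 = 6.6 × 22.63 ≈ 149 kt.
149 kt falls in the Category 5 band.

5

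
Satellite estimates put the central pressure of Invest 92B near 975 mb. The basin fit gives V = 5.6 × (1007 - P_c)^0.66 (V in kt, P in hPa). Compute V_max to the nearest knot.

ΔP = 1007 − 975 = 32 mb.
32^0.66 ≈ 9.849.
V ≈ 5.6 × 9.849 ≈ 55.2 kt.

55 kt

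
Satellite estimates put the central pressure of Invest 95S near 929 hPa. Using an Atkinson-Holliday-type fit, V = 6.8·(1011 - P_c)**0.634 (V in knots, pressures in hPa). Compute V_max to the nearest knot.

111 kt

ΔP = 1011 − 929 = 82 hPa.
82^0.634 ≈ 16.344.
V ≈ 6.8 × 16.344 ≈ 111.1 kt.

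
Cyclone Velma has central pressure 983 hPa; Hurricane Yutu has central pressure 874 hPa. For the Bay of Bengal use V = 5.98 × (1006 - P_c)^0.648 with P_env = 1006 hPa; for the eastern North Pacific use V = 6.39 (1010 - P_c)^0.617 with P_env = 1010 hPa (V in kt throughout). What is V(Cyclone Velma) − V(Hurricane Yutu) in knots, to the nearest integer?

Cyclone Velma: ΔP = 23; V ≈ 5.98 × 23^0.648 ≈ 45.61 kt.
Hurricane Yutu: ΔP = 136; V ≈ 6.39 × 136^0.617 ≈ 132.40 kt.
Difference ≈ 45.61 − 132.40 = -86.79 → -87 kt.

-87 kt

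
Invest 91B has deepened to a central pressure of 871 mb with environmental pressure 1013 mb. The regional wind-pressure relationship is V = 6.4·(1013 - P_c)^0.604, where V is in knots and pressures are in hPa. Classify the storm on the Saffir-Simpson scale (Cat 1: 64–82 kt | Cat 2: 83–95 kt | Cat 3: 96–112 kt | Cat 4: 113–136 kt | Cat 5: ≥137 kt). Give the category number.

4

ΔP = 1013 − 871 = 142 mb.
V ≈ 6.4 × 142^0.604 = 6.4 × 19.95 ≈ 128 kt.
128 kt falls in the Category 4 band.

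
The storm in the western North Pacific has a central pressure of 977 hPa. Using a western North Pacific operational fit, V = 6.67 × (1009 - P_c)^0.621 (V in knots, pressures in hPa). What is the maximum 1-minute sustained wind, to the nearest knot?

57 kt

ΔP = 1009 − 977 = 32 hPa.
32^0.621 ≈ 8.604.
V ≈ 6.67 × 8.604 ≈ 57.4 kt.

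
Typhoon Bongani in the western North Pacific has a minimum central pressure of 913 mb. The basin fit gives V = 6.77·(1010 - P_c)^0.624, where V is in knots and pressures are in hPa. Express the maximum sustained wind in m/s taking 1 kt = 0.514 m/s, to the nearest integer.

60 m/s

ΔP = 1010 − 913 = 97 mb.
V ≈ 6.77 × 97^0.624 = 6.77 × 17.368 ≈ 117.580 kt.
117.580 × 0.514 ≈ 60.44 m/s → 60 m/s.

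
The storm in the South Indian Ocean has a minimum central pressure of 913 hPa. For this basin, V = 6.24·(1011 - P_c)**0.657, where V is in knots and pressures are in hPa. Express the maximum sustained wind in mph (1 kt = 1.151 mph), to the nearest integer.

146 mph

ΔP = 1011 − 913 = 98 hPa.
V ≈ 6.24 × 98^0.657 = 6.24 × 20.335 ≈ 126.888 kt.
126.888 × 1.151 ≈ 146.05 mph → 146 mph.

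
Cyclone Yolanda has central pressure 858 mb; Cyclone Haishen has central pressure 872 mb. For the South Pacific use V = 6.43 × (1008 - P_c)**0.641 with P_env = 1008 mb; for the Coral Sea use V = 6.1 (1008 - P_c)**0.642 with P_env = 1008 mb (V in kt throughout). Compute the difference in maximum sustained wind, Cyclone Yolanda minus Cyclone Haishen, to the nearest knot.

Cyclone Yolanda: ΔP = 150; V ≈ 6.43 × 150^0.641 ≈ 159.62 kt.
Cyclone Haishen: ΔP = 136; V ≈ 6.1 × 136^0.642 ≈ 142.91 kt.
Difference ≈ 159.62 − 142.91 = 16.71 → 17 kt.

17 kt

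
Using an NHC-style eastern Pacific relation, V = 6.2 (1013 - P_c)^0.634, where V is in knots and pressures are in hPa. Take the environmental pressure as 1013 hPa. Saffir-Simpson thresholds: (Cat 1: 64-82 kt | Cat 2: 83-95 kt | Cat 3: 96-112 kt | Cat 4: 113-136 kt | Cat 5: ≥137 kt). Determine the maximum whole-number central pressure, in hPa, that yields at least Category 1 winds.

Category 1 begins at V = 64 kt.
Required ΔP = (64/6.2)^(1/0.634) = 10.323^1.577 ≈ 39.72 hPa.
P_c ≤ 1013 − 39.72 = 973.28, so the highest integer P_c is 973 hPa.

973 hPa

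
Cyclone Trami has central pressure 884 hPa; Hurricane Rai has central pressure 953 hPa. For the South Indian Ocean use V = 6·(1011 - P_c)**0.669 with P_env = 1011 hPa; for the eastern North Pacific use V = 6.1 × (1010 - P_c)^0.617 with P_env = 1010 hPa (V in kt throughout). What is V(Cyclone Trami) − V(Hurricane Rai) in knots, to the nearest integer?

Cyclone Trami: ΔP = 127; V ≈ 6 × 127^0.669 ≈ 153.32 kt.
Hurricane Rai: ΔP = 57; V ≈ 6.1 × 57^0.617 ≈ 73.91 kt.
Difference ≈ 153.32 − 73.91 = 79.41 → 79 kt.

79 kt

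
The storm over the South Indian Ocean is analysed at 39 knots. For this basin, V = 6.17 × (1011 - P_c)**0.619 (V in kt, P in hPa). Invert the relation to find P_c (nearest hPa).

991 hPa

ΔP = (V / 6.17)^(1/0.619) = (39/6.17)^1.616.
39/6.17 = 6.321; 6.321^1.616 ≈ 19.66 hPa.
P_c = 1011 − 19.66 = 991.34 ≈ 991 hPa.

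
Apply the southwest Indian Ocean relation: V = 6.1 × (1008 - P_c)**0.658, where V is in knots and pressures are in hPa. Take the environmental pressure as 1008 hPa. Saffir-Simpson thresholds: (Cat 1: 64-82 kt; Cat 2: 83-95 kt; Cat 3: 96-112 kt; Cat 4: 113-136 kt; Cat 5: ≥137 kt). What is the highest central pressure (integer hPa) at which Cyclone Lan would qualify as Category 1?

Category 1 begins at V = 64 kt.
Required ΔP = (64/6.1)^(1/0.658) = 10.492^1.520 ≈ 35.60 hPa.
P_c ≤ 1008 − 35.60 = 972.40, so the highest integer P_c is 972 hPa.

972 hPa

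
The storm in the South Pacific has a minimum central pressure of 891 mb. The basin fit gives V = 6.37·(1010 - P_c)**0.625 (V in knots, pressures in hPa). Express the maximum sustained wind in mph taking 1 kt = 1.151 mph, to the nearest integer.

145 mph

ΔP = 1010 − 891 = 119 mb.
V ≈ 6.37 × 119^0.625 = 6.37 × 19.825 ≈ 126.286 kt.
126.286 × 1.151 ≈ 145.36 mph → 145 mph.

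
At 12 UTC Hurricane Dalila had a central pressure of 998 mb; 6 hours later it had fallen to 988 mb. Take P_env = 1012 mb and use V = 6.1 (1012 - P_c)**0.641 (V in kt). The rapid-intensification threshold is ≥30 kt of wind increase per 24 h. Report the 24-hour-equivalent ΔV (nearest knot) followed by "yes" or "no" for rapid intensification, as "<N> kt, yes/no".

55 kt, yes

V₁: ΔP = 14, V ≈ 6.1 × 14^0.641 ≈ 33.11 kt.
V₂: ΔP = 24, V ≈ 6.1 × 24^0.641 ≈ 46.78 kt.
ΔV over 6 h = 13.67 kt → 24 h equivalent = 13.67 × 24/6 ≈ 54.68 kt.
55 kt ≥ 30 kt ⇒ rapid intensification.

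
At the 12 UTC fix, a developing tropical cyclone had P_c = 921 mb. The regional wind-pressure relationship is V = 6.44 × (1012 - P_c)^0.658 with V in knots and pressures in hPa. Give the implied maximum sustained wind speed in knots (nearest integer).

125 kt

ΔP = 1012 − 921 = 91 mb.
91^0.658 ≈ 19.456.
V ≈ 6.44 × 19.456 ≈ 125.3 kt.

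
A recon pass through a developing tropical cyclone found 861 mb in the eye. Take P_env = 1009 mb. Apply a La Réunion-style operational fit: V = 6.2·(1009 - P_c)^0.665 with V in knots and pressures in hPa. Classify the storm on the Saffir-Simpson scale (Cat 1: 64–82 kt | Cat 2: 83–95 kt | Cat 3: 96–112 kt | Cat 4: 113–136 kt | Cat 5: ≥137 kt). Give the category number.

ΔP = 1009 − 861 = 148 mb.
V ≈ 6.2 × 148^0.665 = 6.2 × 27.75 ≈ 172 kt.
172 kt falls in the Category 5 band.

5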